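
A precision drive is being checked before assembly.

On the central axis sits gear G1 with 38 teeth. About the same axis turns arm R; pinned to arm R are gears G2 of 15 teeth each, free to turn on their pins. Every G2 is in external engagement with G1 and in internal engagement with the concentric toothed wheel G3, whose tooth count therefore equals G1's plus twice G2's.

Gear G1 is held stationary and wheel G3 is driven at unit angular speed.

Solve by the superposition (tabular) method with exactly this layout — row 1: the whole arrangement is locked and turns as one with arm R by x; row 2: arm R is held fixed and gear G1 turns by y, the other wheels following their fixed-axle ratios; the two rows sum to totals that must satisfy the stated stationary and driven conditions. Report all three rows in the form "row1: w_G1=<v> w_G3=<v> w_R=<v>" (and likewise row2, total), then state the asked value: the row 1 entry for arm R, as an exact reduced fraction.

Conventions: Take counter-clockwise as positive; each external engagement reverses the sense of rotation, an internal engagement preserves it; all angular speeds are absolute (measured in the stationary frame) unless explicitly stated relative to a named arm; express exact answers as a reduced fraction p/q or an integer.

row1: w_G1=34/53 w_G3=34/53 w_R=34/53
row2: w_G1=-34/53 w_G3=19/53 w_R=0
total: w_G1=0 w_G3=1 w_R=34/53
asked value: 34/53

recognized (axles ride arm R): planetary set, 38/15/68 teeth
row 1: whole set turns with the arm by x
row 2 (arm held, sun turns y): ω_ring = −(38/68)·y, ω_arm = 0
boundary: total ω_sun = x + y = 0 and total ω_ring = x − (38/68)·y = 1  ⇒  y = -34/53, x = 34/53
row 2 ring = −(38/68)·(-34/53) = 19/53
totals (row 1 + row 2): sun 34/53 + (-34/53) = 0, ring 34/53 + 19/53 = 1, arm 34/53 + 0 = 34/53
asked cell (row1, arm) = 34/53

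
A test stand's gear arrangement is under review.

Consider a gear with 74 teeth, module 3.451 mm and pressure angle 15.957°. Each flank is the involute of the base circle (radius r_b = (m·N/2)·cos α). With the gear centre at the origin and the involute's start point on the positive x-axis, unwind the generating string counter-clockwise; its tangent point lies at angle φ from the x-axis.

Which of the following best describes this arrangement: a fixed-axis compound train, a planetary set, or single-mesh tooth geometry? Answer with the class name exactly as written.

single-mesh involute tooth geometry (74T wheel at module 3.451)
classification: single-mesh tooth geometry

single-mesh tooth geometry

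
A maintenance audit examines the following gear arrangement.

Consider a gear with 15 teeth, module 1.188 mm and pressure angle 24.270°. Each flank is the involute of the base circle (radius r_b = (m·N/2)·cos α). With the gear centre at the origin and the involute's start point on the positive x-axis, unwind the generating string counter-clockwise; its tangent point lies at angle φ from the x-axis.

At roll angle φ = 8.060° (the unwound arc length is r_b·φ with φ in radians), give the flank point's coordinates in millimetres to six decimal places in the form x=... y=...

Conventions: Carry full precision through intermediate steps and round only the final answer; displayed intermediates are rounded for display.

x=8.202493 y=0.007522

topology: single-mesh involute geometry — m = 1.188, N = 15
pitch radius r_p = m·N/2 = 1.188·15/2 = 8.910000
base radius r_b = r_p·cos α = 8.910000·cos 24.270° = 8.122522
roll angle φ = 8.060° = 0.14067354 rad
x = r_b·(cos φ + φ·sin φ) = 8.202493
y = r_b·(sin φ − φ·cos φ) = 0.007522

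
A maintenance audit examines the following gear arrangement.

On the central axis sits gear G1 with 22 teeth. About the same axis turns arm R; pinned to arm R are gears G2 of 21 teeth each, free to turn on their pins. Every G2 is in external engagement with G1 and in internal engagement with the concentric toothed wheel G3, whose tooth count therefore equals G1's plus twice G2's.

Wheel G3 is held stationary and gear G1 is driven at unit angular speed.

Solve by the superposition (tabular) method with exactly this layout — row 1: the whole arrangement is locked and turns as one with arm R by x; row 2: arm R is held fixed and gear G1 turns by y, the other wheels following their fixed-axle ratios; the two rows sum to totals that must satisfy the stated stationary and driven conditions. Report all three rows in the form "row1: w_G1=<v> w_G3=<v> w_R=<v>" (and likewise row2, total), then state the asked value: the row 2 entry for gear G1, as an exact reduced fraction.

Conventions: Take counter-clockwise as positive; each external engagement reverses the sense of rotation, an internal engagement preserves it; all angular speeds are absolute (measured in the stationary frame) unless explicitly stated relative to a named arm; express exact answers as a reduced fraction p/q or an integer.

row1: w_G1=11/43 w_G3=11/43 w_R=11/43
row2: w_G1=32/43 w_G3=-11/43 w_R=0
total: w_G1=1 w_G3=0 w_R=11/43
asked value: 32/43

topology: planetary set — G1 22T / G2 21T / G3 64T, arm = carrier (Willis)
row 1 (train locked, turned with arm): all members turn x
row 2 — arm fixed, fixed-axis ratios: sun y, ring −(22/64)·y, arm 0
boundary: total ω_ring = x − (22/64)·y = 0 and total ω_sun = x + y = 1  ⇒  y = 32/43, x = 11/43
row 2 ring = −(22/64)·32/43 = -11/43
totals (row 1 + row 2): sun 11/43 + 32/43 = 1, ring 11/43 + (-11/43) = 0, arm 11/43 + 0 = 11/43
asked cell (row2, sun) = 32/43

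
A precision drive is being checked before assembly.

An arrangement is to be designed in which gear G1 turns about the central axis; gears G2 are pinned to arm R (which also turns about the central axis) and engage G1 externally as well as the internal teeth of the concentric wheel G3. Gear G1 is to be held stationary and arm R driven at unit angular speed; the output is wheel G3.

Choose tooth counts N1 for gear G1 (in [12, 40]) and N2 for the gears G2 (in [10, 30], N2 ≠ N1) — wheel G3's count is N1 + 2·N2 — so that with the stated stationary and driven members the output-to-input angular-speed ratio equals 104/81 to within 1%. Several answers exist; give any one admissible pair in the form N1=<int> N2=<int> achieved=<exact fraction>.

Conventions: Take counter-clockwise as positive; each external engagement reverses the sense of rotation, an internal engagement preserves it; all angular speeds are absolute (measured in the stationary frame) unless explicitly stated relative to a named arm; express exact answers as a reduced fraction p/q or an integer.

N1=23 N2=29 achieved=104/81

design class (target 104/81): planetary set
Willis with ω_sun = 0: ω_ring/ω_arm = (N1+N3)/N3; set equal to 104/81  ⇒  N3/N1 = 1/(104/81 − 1) = 81/23
N3 = N1 + 2·N2  ⇒  N2/N1 = (N3/N1 − 1)/2 = (81/23 − 1)/2 = 29/23
smallest multiple with N1 ≥ 12 and N2 ≥ 10: k = 1  ⇒  N1 = 1·23 = 23, N2 = 1·29 = 29 (N1 ≤ 40, N2 ≤ 30, N2 ≠ N1 ✓), N3 = 23 + 2·29 = 81
check: (N1+N3)/N3 with N1 = 23, N3 = 81 gives 104/81; |achieved − target| = 0 ≤ 26/2025 ✓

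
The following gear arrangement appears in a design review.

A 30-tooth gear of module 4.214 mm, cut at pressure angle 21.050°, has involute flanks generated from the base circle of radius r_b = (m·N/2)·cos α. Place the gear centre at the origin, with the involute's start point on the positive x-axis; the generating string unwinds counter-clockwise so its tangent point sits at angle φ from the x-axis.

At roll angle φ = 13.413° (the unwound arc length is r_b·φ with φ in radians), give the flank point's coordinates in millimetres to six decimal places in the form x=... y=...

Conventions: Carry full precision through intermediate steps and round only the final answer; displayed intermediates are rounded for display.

class = single-mesh tooth geometry [base-circle involute, m = 4.214, 30T]
pitch radius r_p = m·N/2 = 4.214·30/2 = 63.210000
base radius r_b = r_p·cos α = 63.210000·cos 21.050° = 58.991828
roll angle φ = 13.413° = 0.23410101 rad
x = r_b·(cos φ + φ·sin φ) = 60.586222
y = r_b·(sin φ − φ·cos φ) = 0.250899

x=60.586222 y=0.250899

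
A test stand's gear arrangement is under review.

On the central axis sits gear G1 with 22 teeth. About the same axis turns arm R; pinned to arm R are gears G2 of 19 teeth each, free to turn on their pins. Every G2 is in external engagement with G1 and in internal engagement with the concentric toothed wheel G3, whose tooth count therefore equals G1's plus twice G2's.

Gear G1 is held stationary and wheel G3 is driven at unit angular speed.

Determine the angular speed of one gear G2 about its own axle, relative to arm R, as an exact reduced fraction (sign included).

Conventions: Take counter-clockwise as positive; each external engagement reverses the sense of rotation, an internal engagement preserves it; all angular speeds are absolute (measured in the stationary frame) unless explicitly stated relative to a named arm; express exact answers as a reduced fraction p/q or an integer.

class = planetary set [G3 = 22+2·19 = 60; Willis about the carrier]
ring teeth: 22 + 2·19 = 60
22(ω_sun−ω_arm) = −60(ω_ring−ω_arm),  ω_sun = 0, ω_ring = 1
22(0−ω_arm) = −60(1−ω_arm)  ⇒  82·ω_arm = 60  ⇒  ω_arm = 30/41
sun–planet mesh: 22·(0−30/41) = −19·(ω_p−ω_arm)  ⇒  ω_p−ω_arm = 660/779
exact speed ratio = 660/779

660/779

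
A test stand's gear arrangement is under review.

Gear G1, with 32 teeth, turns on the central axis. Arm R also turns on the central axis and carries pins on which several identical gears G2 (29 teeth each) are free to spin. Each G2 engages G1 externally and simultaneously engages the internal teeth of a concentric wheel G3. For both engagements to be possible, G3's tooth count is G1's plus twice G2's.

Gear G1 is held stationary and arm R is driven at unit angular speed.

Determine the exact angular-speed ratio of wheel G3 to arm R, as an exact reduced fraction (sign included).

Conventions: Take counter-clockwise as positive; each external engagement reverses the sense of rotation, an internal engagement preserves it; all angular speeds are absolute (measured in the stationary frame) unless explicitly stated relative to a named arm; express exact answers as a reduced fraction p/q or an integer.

61/45

planetary set (32T centre, 29T on arm, 90T internal) — Willis relation
ring teeth: 32 + 2·29 = 90
32(ω_sun−ω_arm) = −90(ω_ring−ω_arm),  ω_sun = 0, ω_arm = 1
ω_ring = 1 − (32/90)(0−1) = 61/45
ω_out/ω_in = 61/45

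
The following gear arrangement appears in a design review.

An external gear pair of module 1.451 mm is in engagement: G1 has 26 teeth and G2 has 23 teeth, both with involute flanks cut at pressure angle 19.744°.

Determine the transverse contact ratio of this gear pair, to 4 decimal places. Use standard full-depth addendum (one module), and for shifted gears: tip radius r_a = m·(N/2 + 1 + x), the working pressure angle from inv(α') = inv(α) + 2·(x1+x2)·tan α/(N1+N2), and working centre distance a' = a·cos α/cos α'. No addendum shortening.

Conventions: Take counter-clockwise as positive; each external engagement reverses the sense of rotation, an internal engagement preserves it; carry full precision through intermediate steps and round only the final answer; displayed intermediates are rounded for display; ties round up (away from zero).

1.6163

class = single-mesh tooth geometry [involute pair 26T × 23T, m = 1.451]
base radii: r_b1 = 17.754071, r_b2 = 15.705524
tip radii: r_a1 = 20.314000, r_a2 = 18.137500
no profile shift: α' = α, a' = a
action lengths: √(r_a1²−r_b1²) = 9.871756, √(r_a2²−r_b2²) = 9.072234
base pitch p_b = π·m·cos α = 4.290466
CR = (9.871756 + 9.072234 − 35.549500·sin 19.74400°)/4.290466 = 1.616310
contact ratio ≈ 1.6163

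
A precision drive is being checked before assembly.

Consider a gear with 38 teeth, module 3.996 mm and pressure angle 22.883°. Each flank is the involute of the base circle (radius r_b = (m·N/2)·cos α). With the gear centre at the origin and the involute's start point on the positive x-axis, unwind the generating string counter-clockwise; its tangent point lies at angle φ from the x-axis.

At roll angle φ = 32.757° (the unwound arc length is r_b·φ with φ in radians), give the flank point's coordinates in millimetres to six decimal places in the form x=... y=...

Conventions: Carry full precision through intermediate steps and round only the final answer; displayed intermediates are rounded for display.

recognized (one wheel, involute flank): single-mesh tooth geometry, m = 3.996, N = 38
pitch radius r_p = m·N/2 = 3.996·38/2 = 75.924000
base radius r_b = r_p·cos α = 75.924000·cos 22.883° = 69.948843
roll angle φ = 32.757° = 0.57171750 rad
x = r_b·(cos φ + φ·sin φ) = 80.463290
y = r_b·(sin φ − φ·cos φ) = 4.216396

x=80.463290 y=4.216396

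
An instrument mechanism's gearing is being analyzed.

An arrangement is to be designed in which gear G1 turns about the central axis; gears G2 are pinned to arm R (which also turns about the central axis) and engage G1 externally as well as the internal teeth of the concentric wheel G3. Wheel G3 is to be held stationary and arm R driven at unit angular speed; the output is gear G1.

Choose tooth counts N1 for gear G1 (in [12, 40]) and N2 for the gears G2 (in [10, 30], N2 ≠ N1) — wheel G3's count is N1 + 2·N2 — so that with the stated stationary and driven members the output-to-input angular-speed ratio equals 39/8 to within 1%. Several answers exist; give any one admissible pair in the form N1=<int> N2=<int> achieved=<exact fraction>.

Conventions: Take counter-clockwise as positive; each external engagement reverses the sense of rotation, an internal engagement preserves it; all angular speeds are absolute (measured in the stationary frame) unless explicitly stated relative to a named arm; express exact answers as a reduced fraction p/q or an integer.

N1=16 N2=23 achieved=39/8

class = planetary set [ratio 39/8 wanted; Willis about the carrier]
Willis with ω_ring = 0: ω_sun/ω_arm = (N1+N3)/N1; set equal to 39/8  ⇒  N3/N1 = 39/8 − 1 = 31/8
N3 = N1 + 2·N2  ⇒  N2/N1 = (N3/N1 − 1)/2 = (31/8 − 1)/2 = 23/16
smallest multiple with N1 ≥ 12 and N2 ≥ 10: k = 1  ⇒  N1 = 1·16 = 16, N2 = 1·23 = 23 (N1 ≤ 40, N2 ≤ 30, N2 ≠ N1 ✓), N3 = 16 + 2·23 = 62
check: (N1+N3)/N1 with N1 = 16, N3 = 62 gives 39/8; |achieved − target| = 0 ≤ 39/800 ✓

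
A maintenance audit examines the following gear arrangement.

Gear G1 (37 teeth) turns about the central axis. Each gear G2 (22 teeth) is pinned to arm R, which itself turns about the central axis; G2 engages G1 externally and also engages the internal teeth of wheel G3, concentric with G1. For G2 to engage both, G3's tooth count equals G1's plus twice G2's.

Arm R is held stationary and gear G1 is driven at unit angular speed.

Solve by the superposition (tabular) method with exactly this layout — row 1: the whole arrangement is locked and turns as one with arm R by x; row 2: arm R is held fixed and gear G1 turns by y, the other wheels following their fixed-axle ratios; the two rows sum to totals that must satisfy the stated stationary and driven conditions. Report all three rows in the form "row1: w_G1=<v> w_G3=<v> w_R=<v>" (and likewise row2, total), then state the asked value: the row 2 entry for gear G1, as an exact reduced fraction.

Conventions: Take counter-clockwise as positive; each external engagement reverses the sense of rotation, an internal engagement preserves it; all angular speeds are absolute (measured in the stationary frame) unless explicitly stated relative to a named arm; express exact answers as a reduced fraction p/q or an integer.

topology: planetary set — G1 37T / G2 22T / G3 81T, arm = carrier (Willis)
row 1: whole set turns with the arm by x
row 2 — arm fixed, fixed-axis ratios: sun y, ring −(37/81)·y, arm 0
boundary: total ω_arm = x = 0 and total ω_sun = x + y = 1  ⇒  y = 1, x = 0
row 2 ring = −(37/81)·1 = -37/81
totals (row 1 + row 2): sun 0 + 1 = 1, ring 0 + (-37/81) = -37/81, arm 0 + 0 = 0
asked cell (row2, sun) = 1

row1: w_G1=0 w_G3=0 w_R=0
row2: w_G1=1 w_G3=-37/81 w_R=0
total: w_G1=1 w_G3=-37/81 w_R=0
asked value: 1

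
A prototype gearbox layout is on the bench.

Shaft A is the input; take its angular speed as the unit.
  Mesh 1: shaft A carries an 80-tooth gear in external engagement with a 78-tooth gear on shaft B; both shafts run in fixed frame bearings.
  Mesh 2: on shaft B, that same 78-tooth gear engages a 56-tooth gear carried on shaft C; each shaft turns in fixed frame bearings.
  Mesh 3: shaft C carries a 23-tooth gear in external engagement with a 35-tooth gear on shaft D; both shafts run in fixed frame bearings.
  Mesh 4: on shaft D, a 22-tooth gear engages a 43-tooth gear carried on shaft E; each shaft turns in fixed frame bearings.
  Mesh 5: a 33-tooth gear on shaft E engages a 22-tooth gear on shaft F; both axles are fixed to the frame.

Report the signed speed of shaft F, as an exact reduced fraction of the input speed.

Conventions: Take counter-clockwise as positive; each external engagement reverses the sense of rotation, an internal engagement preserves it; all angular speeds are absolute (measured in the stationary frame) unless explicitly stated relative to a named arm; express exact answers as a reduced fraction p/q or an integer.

-1518/2107

5-mesh fixed-axis compound train (all bearings frame-fixed)
mesh 1 [80T→78T]: |ω|/ω_in = 1×80/78 = 40/39, sense flips to −
mesh 2 [78T→56T]: |ω|/ω_in = (40/39)×78/56 = 10/7, sense flips to +
mesh 3 [23T→35T]: |ω|/ω_in = (10/7)×23/35 = 46/49, sense flips to −
mesh 4 [22T→43T]: |ω|/ω_in = (46/49)×22/43 = 1012/2107, sense flips to +
mesh 5 [33T→22T]: |ω|/ω_in = (1012/2107)×33/22 = 1518/2107, sense flips to −
signed output speed (× input speed) = -1518/2107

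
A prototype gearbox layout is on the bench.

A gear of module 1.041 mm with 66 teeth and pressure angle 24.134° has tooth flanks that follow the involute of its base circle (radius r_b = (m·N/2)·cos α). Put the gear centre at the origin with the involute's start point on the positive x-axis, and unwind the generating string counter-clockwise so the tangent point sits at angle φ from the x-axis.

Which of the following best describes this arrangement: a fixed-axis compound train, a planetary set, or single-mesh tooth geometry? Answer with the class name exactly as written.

recognized (one wheel, involute flank): single-mesh tooth geometry, m = 1.041, N = 66
classification: single-mesh tooth geometry

single-mesh tooth geometry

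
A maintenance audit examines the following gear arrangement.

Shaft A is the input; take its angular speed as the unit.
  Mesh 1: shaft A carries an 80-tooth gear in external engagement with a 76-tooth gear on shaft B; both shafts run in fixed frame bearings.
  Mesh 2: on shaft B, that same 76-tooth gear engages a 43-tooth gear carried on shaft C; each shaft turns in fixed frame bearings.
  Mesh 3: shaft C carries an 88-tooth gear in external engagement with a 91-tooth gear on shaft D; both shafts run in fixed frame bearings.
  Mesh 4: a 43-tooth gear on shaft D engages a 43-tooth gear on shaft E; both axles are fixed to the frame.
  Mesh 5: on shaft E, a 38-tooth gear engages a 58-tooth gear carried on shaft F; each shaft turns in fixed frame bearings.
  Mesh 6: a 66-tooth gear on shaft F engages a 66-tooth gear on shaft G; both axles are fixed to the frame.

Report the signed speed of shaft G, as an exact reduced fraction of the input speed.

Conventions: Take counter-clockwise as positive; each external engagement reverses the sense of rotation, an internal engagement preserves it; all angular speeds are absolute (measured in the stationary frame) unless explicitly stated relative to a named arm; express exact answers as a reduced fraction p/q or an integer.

133760/113477

6-mesh fixed-axis compound train (all bearings frame-fixed)
mesh 1 [80T→76T]: |ω|/ω_in = 1×80/76 = 20/19, sense flips to −
mesh 2 [76T→43T]: |ω|/ω_in = (20/19)×76/43 = 80/43, sense flips to +
mesh 3 [88T→91T]: |ω|/ω_in = (80/43)×88/91 = 7040/3913, sense flips to −
mesh 4 [43T→43T]: |ω|/ω_in = (7040/3913)×43/43 = 7040/3913, sense flips to +
mesh 5 [38T→58T]: |ω|/ω_in = (7040/3913)×38/58 = 133760/113477, sense flips to −
mesh 6 [66T→66T]: |ω|/ω_in = (133760/113477)×66/66 = 133760/113477, sense flips to +
signed output speed (× input speed) = 133760/113477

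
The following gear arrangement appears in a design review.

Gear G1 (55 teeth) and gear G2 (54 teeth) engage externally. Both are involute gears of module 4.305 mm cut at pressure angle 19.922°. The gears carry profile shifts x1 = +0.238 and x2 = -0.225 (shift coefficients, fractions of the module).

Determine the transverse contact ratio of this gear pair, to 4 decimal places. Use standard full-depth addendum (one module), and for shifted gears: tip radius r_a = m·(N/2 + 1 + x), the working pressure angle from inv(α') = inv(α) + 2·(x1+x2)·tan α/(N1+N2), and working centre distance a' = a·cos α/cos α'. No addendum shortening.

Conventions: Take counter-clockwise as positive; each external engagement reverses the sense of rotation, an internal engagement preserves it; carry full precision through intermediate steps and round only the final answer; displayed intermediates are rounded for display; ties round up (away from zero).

1.7646

recognized (one external pair, fixed centres): single-mesh tooth geometry, m = 4.305, N1 = 55, N2 = 54
base radii: r_b1 = 111.302880, r_b2 = 109.279191
tip radii: r_a1 = 123.717090, r_a2 = 119.571375
inv(α') = inv(19.922°) + 2·(+0.238-0.225)·tan α/(55+54) = 0.01481125  ⇒  α' = 19.95963°
a' = a·cos α / cos α' = 234.6225·cos 19.922°/cos 19.95963° = 234.678414
action lengths: √(r_a1²−r_b1²) = 54.014696, √(r_a2²−r_b2²) = 48.532177
base pitch p_b = π·m·cos α = 12.715211
CR = (54.014696 + 48.532177 − 234.678414·sin 19.95963°)/12.715211 = 1.764620
contact ratio ≈ 1.7646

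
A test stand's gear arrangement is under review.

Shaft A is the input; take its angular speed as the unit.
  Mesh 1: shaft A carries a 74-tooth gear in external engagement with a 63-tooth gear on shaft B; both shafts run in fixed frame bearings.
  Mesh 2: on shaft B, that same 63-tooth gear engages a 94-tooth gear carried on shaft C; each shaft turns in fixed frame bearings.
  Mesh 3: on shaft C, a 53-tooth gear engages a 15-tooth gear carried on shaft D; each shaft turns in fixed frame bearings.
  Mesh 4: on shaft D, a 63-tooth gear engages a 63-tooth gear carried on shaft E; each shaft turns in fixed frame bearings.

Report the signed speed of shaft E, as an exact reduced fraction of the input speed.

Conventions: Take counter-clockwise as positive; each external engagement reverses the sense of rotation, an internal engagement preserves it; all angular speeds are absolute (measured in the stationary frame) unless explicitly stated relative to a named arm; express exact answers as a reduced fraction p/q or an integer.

4-mesh fixed-axis compound train (all bearings frame-fixed)
mesh 1 [74T→63T]: |ω|/ω_in = 1×74/63 = 74/63, sense flips to −
mesh 2 [63T→94T]: |ω|/ω_in = (74/63)×63/94 = 37/47, sense flips to +
mesh 3 [53T→15T]: |ω|/ω_in = (37/47)×53/15 = 1961/705, sense flips to −
mesh 4 [63T→63T]: |ω|/ω_in = (1961/705)×63/63 = 1961/705, sense flips to +
signed output speed (× input speed) = 1961/705

1961/705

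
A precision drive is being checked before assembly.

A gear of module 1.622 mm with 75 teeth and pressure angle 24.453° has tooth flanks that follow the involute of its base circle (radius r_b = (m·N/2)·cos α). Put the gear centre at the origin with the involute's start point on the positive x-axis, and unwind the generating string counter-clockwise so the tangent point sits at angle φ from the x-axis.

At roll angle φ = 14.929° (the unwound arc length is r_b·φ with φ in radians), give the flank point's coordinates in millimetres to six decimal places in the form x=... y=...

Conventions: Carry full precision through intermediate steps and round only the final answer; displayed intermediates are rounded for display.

class = single-mesh tooth geometry [base-circle involute, m = 1.622, 75T]
pitch radius r_p = m·N/2 = 1.622·75/2 = 60.825000
base radius r_b = r_p·cos α = 60.825000·cos 24.453° = 55.369067
roll angle φ = 14.929° = 0.26056020 rad
x = r_b·(cos φ + φ·sin φ) = 57.216833
y = r_b·(sin φ − φ·cos φ) = 0.324279

x=57.216833 y=0.324279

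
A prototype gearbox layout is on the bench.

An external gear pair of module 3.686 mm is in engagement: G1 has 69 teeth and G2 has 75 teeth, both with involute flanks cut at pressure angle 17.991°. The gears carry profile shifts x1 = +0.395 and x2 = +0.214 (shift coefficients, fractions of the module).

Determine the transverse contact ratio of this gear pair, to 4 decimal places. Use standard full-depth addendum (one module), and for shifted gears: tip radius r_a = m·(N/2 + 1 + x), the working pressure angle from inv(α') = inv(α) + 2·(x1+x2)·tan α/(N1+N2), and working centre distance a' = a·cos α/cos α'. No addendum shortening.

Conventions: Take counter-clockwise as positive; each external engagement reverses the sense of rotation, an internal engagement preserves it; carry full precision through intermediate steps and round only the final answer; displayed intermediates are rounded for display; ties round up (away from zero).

topology: single-mesh involute geometry — m = 3.686, 69T/75T pair
base radii: r_b1 = 120.949175, r_b2 = 131.466495
tip radii: r_a1 = 132.308970, r_a2 = 142.699804
inv(α') = inv(17.991°) + 2·(+0.395+0.214)·tan α/(69+75) = 0.01349067  ⇒  α' = 19.36711°
a' = a·cos α / cos α' = 265.3920·cos 17.991°/cos 19.36711° = 267.555810
action lengths: √(r_a1²−r_b1²) = 53.637306, √(r_a2²−r_b2²) = 55.495899
base pitch p_b = π·m·cos α = 11.013711
CR = (53.637306 + 55.495899 − 267.555810·sin 19.36711°)/11.013711 = 1.852820
contact ratio ≈ 1.8528

1.8528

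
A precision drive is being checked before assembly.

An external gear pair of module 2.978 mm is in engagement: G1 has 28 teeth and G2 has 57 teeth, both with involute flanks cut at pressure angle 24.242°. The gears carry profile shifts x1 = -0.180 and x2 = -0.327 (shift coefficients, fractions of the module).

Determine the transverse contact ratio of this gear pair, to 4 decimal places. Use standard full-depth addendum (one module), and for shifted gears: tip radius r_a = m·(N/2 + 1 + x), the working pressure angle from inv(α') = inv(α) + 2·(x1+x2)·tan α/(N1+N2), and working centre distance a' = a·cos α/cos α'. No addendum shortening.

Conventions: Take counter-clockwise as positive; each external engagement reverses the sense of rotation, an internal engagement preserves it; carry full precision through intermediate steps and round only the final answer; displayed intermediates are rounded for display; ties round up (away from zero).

single-mesh involute tooth geometry (28T engaging 57T at module 2.978)
base radii: r_b1 = 38.015574, r_b2 = 77.388846
tip radii: r_a1 = 44.133960, r_a2 = 86.877194
inv(α') = inv(24.242°) + 2·(-0.180-0.327)·tan α/(28+57) = 0.02182468  ⇒  α' = 22.60306°
a' = a·cos α / cos α' = 126.5650·cos 24.242°/cos 22.60306° = 125.006188
action lengths: √(r_a1²−r_b1²) = 22.419246, √(r_a2²−r_b2²) = 39.479277
base pitch p_b = π·m·cos α = 8.530675
CR = (22.419246 + 39.479277 − 125.006188·sin 22.60306°)/8.530675 = 1.623911
contact ratio ≈ 1.6239

1.6239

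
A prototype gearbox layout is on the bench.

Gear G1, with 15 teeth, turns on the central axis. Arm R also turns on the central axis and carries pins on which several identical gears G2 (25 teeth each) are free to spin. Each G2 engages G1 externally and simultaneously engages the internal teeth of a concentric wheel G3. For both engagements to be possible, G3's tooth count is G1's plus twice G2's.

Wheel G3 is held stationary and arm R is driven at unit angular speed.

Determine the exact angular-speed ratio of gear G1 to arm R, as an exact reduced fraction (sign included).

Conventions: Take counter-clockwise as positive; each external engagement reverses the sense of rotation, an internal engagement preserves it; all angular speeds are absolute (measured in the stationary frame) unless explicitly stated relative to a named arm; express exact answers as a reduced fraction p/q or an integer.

recognized (axles ride arm R): planetary set, 15/25/65 teeth
ring teeth: 15 + 2·25 = 65
15(ω_sun−ω_arm) = −65(ω_ring−ω_arm),  ω_ring = 0, ω_arm = 1
ω_sun = 1 − (65/15)(0−1) = 16/3
ω_out/ω_in = 16/3

16/3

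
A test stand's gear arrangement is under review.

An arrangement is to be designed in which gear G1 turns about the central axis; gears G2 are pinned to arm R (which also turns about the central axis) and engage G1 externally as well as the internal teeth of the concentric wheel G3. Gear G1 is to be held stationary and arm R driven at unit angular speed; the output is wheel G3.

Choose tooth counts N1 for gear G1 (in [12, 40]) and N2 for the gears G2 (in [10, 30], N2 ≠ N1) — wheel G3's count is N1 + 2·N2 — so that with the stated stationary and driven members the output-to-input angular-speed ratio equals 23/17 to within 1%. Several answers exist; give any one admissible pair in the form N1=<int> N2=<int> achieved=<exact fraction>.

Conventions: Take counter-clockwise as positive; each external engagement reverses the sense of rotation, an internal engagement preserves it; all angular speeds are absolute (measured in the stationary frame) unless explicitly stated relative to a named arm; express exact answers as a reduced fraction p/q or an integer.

class = planetary set [ratio 23/17 wanted; Willis about the carrier]
Willis with ω_sun = 0: ω_ring/ω_arm = (N1+N3)/N3; set equal to 23/17  ⇒  N3/N1 = 1/(23/17 − 1) = 17/6
N3 = N1 + 2·N2  ⇒  N2/N1 = (N3/N1 − 1)/2 = (17/6 − 1)/2 = 11/12
smallest multiple with N1 ≥ 12 and N2 ≥ 10: k = 1  ⇒  N1 = 1·12 = 12, N2 = 1·11 = 11 (N1 ≤ 40, N2 ≤ 30, N2 ≠ N1 ✓), N3 = 12 + 2·11 = 34
check: (N1+N3)/N3 with N1 = 12, N3 = 34 gives 23/17; |achieved − target| = 0 ≤ 23/1700 ✓

N1=12 N2=11 achieved=23/17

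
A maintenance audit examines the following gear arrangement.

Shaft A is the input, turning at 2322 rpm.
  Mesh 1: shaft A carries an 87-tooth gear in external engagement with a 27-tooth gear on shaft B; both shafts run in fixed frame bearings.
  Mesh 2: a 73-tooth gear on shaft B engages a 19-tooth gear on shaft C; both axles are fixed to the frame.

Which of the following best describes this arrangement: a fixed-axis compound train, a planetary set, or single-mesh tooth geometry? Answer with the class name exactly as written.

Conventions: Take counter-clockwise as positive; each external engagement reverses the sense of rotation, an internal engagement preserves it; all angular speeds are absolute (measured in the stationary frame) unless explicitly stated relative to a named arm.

fixed-axis compound train

recognized (3 fixed axles, 2 meshes): fixed-axis compound train
classification: fixed-axis compound train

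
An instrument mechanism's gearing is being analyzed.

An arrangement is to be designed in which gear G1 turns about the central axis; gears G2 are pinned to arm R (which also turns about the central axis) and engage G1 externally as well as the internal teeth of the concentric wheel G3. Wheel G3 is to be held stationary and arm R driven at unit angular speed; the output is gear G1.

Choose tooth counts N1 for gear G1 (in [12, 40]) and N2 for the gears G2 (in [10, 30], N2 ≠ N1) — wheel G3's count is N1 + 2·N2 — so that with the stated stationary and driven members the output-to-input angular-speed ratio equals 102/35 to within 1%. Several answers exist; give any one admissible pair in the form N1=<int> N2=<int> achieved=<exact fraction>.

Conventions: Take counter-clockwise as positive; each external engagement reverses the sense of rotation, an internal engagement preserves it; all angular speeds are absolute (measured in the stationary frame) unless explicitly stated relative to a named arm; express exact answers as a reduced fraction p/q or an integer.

topology: planetary set — design target 102/35, arm = carrier (Willis)
Willis with ω_ring = 0: ω_sun/ω_arm = (N1+N3)/N1; set equal to 102/35  ⇒  N3/N1 = 102/35 − 1 = 67/35
N3 = N1 + 2·N2  ⇒  N2/N1 = (N3/N1 − 1)/2 = (67/35 − 1)/2 = 16/35
smallest multiple with N1 ≥ 12 and N2 ≥ 10: k = 1  ⇒  N1 = 1·35 = 35, N2 = 1·16 = 16 (N1 ≤ 40, N2 ≤ 30, N2 ≠ N1 ✓), N3 = 35 + 2·16 = 67
check: (N1+N3)/N1 with N1 = 35, N3 = 67 gives 102/35; |achieved − target| = 0 ≤ 51/1750 ✓

N1=35 N2=16 achieved=102/35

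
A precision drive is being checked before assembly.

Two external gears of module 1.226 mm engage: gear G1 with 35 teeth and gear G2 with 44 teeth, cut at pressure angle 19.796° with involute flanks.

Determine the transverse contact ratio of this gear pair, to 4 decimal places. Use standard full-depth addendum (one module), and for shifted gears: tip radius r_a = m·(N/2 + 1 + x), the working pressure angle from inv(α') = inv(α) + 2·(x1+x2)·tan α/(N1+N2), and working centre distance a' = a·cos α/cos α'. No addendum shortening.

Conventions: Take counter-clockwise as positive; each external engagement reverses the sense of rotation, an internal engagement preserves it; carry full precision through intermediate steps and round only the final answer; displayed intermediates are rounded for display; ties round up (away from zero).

single-mesh involute tooth geometry (35T engaging 44T at module 1.226)
base radii: r_b1 = 20.187104, r_b2 = 25.378074
tip radii: r_a1 = 22.681000, r_a2 = 28.198000
no profile shift: α' = α, a' = a
action lengths: √(r_a1²−r_b1²) = 10.339661, √(r_a2²−r_b2²) = 12.291484
base pitch p_b = π·m·cos α = 3.623980
CR = (10.339661 + 12.291484 − 48.427000·sin 19.79600°)/3.623980 = 1.719177
contact ratio ≈ 1.7192

1.7192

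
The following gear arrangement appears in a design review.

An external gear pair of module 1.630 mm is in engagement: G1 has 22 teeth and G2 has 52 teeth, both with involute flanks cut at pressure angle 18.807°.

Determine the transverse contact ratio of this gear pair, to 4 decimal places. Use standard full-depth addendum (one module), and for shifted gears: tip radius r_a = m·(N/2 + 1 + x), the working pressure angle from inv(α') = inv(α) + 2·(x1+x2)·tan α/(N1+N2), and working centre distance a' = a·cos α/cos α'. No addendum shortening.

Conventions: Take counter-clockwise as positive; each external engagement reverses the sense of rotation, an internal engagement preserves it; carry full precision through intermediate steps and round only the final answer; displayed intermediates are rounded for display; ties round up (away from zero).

1.7279

topology: single-mesh involute geometry — m = 1.630, 22T/52T pair
base radii: r_b1 = 16.972715, r_b2 = 40.117327
tip radii: r_a1 = 19.560000, r_a2 = 44.010000
no profile shift: α' = α, a' = a
action lengths: √(r_a1²−r_b1²) = 9.722167, √(r_a2²−r_b2²) = 18.096414
base pitch p_b = π·m·cos α = 4.847396
CR = (9.722167 + 18.096414 − 60.310000·sin 18.80700°)/4.847396 = 1.727889
contact ratio ≈ 1.7279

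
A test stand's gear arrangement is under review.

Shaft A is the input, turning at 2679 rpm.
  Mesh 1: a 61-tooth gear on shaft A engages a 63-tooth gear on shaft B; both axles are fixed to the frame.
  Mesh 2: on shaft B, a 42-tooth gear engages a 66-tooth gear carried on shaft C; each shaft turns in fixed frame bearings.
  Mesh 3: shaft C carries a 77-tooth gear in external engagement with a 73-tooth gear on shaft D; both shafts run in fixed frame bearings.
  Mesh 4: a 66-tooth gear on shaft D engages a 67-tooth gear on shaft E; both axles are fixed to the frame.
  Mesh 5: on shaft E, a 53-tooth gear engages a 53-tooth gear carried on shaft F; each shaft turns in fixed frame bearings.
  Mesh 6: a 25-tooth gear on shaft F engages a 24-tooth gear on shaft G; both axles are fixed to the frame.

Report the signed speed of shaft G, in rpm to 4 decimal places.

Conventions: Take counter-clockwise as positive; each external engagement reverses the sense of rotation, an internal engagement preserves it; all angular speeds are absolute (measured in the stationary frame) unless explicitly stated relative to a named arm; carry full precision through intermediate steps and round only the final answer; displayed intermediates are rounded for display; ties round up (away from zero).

+1786.6238 rpm

6-mesh fixed-axis compound train (all bearings frame-fixed)
mesh 1 [61T→63T]: ω = 2679.0000×61/63 = 2593.9524 rpm, sense flips to −
mesh 2 [42T→66T]: ω = 2593.9524×42/66 = 1650.6970 rpm, sense flips to +
mesh 3 [77T→73T]: ω = 1650.6970×77/73 = 1741.1461 rpm, sense flips to −
mesh 4 [66T→67T]: ω = 1741.1461×66/67 = 1715.1589 rpm, sense flips to +
mesh 5 [53T→53T]: ω = 1715.1589×53/53 = 1715.1589 rpm, sense flips to −
mesh 6 [25T→24T]: ω = 1715.1589×25/24 = 1786.6238 rpm, sense flips to +
signed output speed = +1786.6238 rpm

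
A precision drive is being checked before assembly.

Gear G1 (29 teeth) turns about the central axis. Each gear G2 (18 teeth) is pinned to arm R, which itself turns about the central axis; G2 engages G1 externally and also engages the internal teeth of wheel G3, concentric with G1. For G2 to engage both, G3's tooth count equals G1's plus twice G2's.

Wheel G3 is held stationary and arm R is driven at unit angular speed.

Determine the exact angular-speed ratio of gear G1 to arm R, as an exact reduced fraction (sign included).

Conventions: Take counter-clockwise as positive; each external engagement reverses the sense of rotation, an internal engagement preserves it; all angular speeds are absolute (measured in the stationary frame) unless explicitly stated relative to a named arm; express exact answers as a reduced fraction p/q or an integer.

planetary set (29T centre, 18T on arm, 65T internal) — Willis relation
ring teeth: 29 + 2·18 = 65
29(ω_sun−ω_arm) = −65(ω_ring−ω_arm),  ω_ring = 0, ω_arm = 1
ω_sun = 1 − (65/29)(0−1) = 94/29
ω_out/ω_in = 94/29

94/29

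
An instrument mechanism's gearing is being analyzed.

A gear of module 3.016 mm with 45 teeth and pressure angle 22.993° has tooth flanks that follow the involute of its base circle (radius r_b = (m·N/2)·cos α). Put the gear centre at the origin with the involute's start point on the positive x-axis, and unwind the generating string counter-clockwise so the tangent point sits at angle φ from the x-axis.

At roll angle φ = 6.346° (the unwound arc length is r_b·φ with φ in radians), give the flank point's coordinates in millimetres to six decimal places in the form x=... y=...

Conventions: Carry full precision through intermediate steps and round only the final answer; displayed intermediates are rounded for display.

topology: single-mesh involute geometry — m = 3.016, N = 45
pitch radius r_p = m·N/2 = 3.016·45/2 = 67.860000
base radius r_b = r_p·cos α = 67.860000·cos 22.993° = 62.468698
roll angle φ = 6.346° = 0.11075859 rad
x = r_b·(cos φ + φ·sin φ) = 62.850690
y = r_b·(sin φ − φ·cos φ) = 0.028258

x=62.850690 y=0.028258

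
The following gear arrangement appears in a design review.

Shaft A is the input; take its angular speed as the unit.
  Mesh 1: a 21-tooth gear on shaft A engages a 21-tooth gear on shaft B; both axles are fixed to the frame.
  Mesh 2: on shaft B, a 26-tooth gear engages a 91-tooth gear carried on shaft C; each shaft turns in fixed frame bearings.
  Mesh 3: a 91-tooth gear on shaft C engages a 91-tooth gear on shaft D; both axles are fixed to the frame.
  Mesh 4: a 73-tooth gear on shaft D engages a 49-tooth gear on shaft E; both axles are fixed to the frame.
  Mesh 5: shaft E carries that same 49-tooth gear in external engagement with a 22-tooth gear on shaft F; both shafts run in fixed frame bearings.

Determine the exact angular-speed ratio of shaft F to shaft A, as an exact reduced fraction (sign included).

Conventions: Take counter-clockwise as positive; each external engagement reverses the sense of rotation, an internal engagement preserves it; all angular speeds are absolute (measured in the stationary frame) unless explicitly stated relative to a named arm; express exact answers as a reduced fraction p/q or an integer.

class = fixed-axis compound train [5 meshes; 5 ratios multiply, 5 sense flips]
mesh 1 [21T→21T]: running ratio 1, sense −
mesh 2 [26T→91T]: running ratio 2/7, sense +
mesh 3 [91T→91T]: running ratio 2/7, sense −
mesh 4 [73T→49T]: running ratio 146/343, sense +
mesh 5 [49T→22T]: running ratio 73/77, sense −
ω_out/ω_in = -73/77

-73/77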